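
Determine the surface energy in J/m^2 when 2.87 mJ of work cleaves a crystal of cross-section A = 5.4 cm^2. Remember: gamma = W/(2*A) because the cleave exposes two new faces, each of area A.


Convert: A = 5.4 cm^2 = 0.00054 m^2, W = 2.87 mJ = 0.00287 J
Cleaving exposes two faces of area A, so total new surface = 2*A and gamma = W / (2*A)
gamma = 0.00287 / (2 * 0.00054)
gamma = 2.657 J/m^2

2.657


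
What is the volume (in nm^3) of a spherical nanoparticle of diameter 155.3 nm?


Radius r = 155.3/2 = 77.65 nm
Volume V = (4/3) * pi * r^3
V = (4/3) * pi * (77.65)^3
V = 1961159.83 nm^3

1961159.83


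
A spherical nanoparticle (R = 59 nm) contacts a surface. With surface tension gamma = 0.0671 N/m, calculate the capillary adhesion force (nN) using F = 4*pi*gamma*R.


Convert radius: R = 59 nm = 5.9e-08 m
F = 4 * pi * gamma * R
F = 4 * pi * 0.0671 * 5.9e-08
F = 4.9749e-08 N = 49.749 nN

49.749


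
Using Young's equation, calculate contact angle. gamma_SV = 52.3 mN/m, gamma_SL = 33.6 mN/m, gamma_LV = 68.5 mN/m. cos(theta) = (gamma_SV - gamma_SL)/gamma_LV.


cos(theta) = (gamma_SV - gamma_SL) / gamma_LV
cos(theta) = (52.3 - 33.6) / 68.5
cos(theta) = 0.272993
theta = arccos(0.272993) = 74.16 degrees

74.16


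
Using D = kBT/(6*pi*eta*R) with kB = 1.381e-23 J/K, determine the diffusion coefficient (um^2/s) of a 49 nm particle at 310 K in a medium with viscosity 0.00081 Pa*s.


Radius R = 49/2 = 24.5 nm = 2.45e-08 m
D = kB*T / (6*pi*eta*R)
D = 1.381e-23 * 310 / (6 * pi * 0.00081 * 2.45e-08)
D = 1.14447e-11 m^2/s = 11.445 um^2/s

11.445


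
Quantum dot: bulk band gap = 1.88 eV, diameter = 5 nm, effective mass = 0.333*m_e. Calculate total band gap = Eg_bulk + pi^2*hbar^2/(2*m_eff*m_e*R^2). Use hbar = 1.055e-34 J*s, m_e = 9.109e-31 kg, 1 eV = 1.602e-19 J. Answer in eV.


Radius R = 5/2 nm = 2.5e-09 m
Confinement energy dE = pi^2 * hbar^2 / (2 * m_eff * m_e * R^2)
dE = pi^2 * (1.055e-34)^2 / (2 * 0.333 * 9.109e-31 * (2.5e-09)^2) J, divided by 1.602e-19 J/eV
dE = 0.1808 eV
Total band gap = E_g(bulk) + dE = 1.88 + 0.1808 = 2.0608 eV

2.0608


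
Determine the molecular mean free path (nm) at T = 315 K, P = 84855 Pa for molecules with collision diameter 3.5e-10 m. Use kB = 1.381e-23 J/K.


Mean free path: lambda = kB*T / (sqrt(2) * pi * d^2 * P)
lambda = 1.381e-23 * 315 / (sqrt(2) * pi * (3.5e-10)^2 * 84855)
lambda = 9.41946e-08 m
lambda = 94.19 nm

94.19


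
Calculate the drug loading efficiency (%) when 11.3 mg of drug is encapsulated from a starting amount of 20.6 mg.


Drug loading efficiency = (drug loaded / drug initial) * 100
DLE = 11.3 / 20.6 * 100
DLE = 0.5485 * 100
DLE = 54.85%

54.85


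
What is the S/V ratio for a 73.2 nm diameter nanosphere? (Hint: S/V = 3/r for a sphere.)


Radius r = 73.2/2 = 36.6 nm
S/V = 3 / r = 3 / 36.6
S/V = 0.082 nm^-1

0.082


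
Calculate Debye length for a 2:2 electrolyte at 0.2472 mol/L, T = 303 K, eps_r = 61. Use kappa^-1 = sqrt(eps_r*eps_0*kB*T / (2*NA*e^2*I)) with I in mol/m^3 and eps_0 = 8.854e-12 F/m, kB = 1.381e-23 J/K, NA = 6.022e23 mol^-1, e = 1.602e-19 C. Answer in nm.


Ionic strength I = 0.2472 * 2^2 * 1000 = 988.8 mol/m^3
kappa^-1 = sqrt(61 * 8.854e-12 * 1.381e-23 * 303 / (2 * 6.022e23 * (1.602e-19)^2 * 988.8))
kappa^-1 = 0.272 nm

0.272


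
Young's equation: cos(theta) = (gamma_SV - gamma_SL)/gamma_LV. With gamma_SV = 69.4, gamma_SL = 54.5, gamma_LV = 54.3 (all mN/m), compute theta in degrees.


cos(theta) = (gamma_SV - gamma_SL) / gamma_LV
cos(theta) = (69.4 - 54.5) / 54.3
cos(theta) = 0.274401
theta = arccos(0.274401) = 74.07 degrees

74.07


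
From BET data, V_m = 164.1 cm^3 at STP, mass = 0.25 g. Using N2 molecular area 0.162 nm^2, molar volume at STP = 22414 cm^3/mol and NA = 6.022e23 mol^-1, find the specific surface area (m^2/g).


Number of moles in monolayer = V_m / 22414 = 164.1 / 22414 = 0.00732132
Number of molecules = moles * NA = 0.00732132 * 6.022e23
SA = molecules * sigma / mass
SA = (164.1 / 22414) * 6.022e23 * 0.162e-18 / 0.25
SA = 2857.0 m^2/g

2857.0


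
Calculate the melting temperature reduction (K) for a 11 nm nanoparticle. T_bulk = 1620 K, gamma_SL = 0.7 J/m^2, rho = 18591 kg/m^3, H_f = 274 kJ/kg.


Radius R = 11/2 = 5.5 nm = 5.5e-09 m
Convert H_f = 274 kJ/kg = 274000 J/kg
dT = 2 * gamma_SL * T_bulk / (rho * H_f * R)
dT = 2 * 0.7 * 1620 / (18591 * 274000 * 5.5e-09)
dT = 81.0 K

81.0


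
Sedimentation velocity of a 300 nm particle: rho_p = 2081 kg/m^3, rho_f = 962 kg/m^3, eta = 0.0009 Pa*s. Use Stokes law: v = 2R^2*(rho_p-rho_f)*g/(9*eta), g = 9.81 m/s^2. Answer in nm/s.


Radius R = 300/2 nm = 1.5e-07 m
Density difference = 2081 - 962 = 1119 kg/m^3
v = 2 * R^2 * (rho_p - rho_f) * g / (9 * eta)
v = 2 * (1.5e-07)^2 * 1119 * 9.81 / (9 * 0.0009)
v = 6.09855e-08 m/s = 60.9855 nm/s

60.9855


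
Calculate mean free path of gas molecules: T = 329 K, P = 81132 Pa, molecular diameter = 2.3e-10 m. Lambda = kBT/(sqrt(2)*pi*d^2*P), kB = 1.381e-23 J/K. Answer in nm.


Mean free path: lambda = kB*T / (sqrt(2) * pi * d^2 * P)
lambda = 1.381e-23 * 329 / (sqrt(2) * pi * (2.3e-10)^2 * 81132)
lambda = 2.38274e-07 m
lambda = 238.27 nm

238.27


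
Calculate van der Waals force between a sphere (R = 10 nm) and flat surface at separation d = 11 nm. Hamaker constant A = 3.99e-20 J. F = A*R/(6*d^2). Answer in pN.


Convert to SI: R = 10 nm = 1e-08 m, d = 11 nm = 1.1e-08 m
F = A * R / (6 * d^2)
F = 3.99e-20 * 1e-08 / (6 * (1.1e-08)^2)
F = 5.49587e-13 N = 0.55 pN

0.55


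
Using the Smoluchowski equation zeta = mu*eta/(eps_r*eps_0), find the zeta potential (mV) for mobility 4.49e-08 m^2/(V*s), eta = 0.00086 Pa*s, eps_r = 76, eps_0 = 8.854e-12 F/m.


Smoluchowski equation: zeta = mu * eta / (eps_r * eps_0)
zeta = 4.49e-08 * 0.00086 / (76 * 8.854e-12)
zeta = 0.057384 V = 57.38 mV

57.38


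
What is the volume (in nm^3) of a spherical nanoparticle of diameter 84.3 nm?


Radius r = 84.3/2 = 42.15 nm
Volume V = (4/3) * pi * r^3
V = (4/3) * pi * (42.15)^3
V = 313676.04 nm^3

313676.04


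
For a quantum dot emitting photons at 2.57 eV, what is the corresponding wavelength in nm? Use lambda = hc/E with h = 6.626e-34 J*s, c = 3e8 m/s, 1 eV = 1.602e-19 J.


Convert energy: E = 2.57 eV = 2.57 * 1.602e-19 = 4.11714e-19 J
lambda = h*c / E = 6.626e-34 * 3e8 / 4.11714e-19
lambda = 4.82811e-07 m = 482.8 nm

482.8


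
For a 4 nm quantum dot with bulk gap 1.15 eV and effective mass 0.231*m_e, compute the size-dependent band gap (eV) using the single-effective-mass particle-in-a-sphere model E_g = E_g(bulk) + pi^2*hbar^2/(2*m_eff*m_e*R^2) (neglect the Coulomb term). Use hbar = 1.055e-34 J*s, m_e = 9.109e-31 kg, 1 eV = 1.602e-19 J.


Radius R = 4/2 nm = 2e-09 m
Confinement energy dE = pi^2 * hbar^2 / (2 * m_eff * m_e * R^2)
dE = pi^2 * (1.055e-34)^2 / (2 * 0.231 * 9.109e-31 * (2e-09)^2) J, divided by 1.602e-19 J/eV
dE = 0.4074 eV
Total band gap = E_g(bulk) + dE = 1.15 + 0.4074 = 1.5574 eV

1.5574


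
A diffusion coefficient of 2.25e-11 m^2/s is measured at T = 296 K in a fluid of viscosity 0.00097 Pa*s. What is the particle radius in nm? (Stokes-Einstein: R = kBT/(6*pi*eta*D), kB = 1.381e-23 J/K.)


Stokes-Einstein: R = kB*T / (6*pi*eta*D)
R = 1.381e-23 * 296 / (6 * pi * 0.00097 * 2.25e-11)
R = 9.93642e-09 m = 9.94 nm

9.94


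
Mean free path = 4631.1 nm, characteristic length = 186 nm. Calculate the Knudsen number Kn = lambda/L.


Knudsen number Kn = lambda / L
Kn = 4631.1 / 186
Kn = 24.8984

24.8984


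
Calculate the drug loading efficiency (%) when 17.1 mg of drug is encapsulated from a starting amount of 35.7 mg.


Drug loading efficiency = (drug loaded / drug initial) * 100
DLE = 17.1 / 35.7 * 100
DLE = 0.479 * 100
DLE = 47.9%

47.9


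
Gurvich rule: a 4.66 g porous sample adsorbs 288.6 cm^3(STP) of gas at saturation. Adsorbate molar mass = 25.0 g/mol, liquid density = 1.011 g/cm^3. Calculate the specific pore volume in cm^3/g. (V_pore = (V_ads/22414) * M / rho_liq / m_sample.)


Moles adsorbed n = V_ads / 22414 = 288.6 / 22414 = 1.287588e-02 mol
Liquid volume V_liq = n * M / rho_liq = 1.287588e-02 * 25.0 / 1.011 = 0.31839 cm^3
Specific pore volume V_pore = V_liq / m_sample = 0.31839 / 4.66
V_pore = 0.0683 cm^3/g

0.0683


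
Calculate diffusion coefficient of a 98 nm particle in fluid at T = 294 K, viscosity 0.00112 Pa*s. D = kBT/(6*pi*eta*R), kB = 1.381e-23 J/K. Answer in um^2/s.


Radius R = 98/2 = 49 nm = 4.9e-08 m
D = kB*T / (6*pi*eta*R)
D = 1.381e-23 * 294 / (6 * pi * 0.00112 * 4.9e-08)
D = 3.92487e-12 m^2/s = 3.925 um^2/s

3.925


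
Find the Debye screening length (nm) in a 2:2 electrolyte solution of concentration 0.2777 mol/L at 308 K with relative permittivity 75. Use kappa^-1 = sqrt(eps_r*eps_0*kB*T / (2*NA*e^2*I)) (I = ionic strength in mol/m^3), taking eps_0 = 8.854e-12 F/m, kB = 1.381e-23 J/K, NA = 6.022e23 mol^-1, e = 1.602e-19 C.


Ionic strength I = 0.2777 * 2^2 * 1000 = 1110.8 mol/m^3
kappa^-1 = sqrt(75 * 8.854e-12 * 1.381e-23 * 308 / (2 * 6.022e23 * (1.602e-19)^2 * 1110.8))
kappa^-1 = 0.287 nm

0.287


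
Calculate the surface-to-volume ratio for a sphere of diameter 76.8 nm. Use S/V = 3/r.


Radius r = 76.8/2 = 38.4 nm
S/V = 3 / r = 3 / 38.4
S/V = 0.0781 nm^-1

0.0781


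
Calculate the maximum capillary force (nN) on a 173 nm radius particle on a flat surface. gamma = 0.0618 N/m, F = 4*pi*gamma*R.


Convert radius: R = 173 nm = 1.73e-07 m
F = 4 * pi * gamma * R
F = 4 * pi * 0.0618 * 1.73e-07
F = 1.34352e-07 N = 134.3521 nN

134.3521


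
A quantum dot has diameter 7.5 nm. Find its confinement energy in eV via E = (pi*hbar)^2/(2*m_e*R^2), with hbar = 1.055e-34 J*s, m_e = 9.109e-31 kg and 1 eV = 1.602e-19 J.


Radius R = 7.5/2 = 3.75 nm = 3.75e-09 m
E = (pi * 1.055e-34)^2 / (2 * 9.109e-31 * (3.75e-09)^2)
E(J) = 4.28787e-21
E = E(J) / 1.602e-19 = 0.0268 eV

0.0268


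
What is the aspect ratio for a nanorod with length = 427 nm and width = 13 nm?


Aspect ratio AR = length / diameter
AR = 427 / 13
AR = 32.85

32.85


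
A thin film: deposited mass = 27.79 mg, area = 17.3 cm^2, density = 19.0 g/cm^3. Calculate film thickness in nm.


Convert: m = 27.79 mg = 2.7790e-05 kg, A = 17.3 cm^2 = 1.7300e-03 m^2, rho = 19.0 g/cm^3 = 19000 kg/m^3
t = m / (A * rho)
t = 2.7790e-05 / (1.7300e-03 * 19000)
t = 8.4545e-07 m = 845.5 nm

845.5


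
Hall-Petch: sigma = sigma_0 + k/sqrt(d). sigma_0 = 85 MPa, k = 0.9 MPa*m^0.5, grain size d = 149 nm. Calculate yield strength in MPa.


d = 149 nm = 1.49e-07 m
sqrt(d) = 0.0003860052
Hall-Petch contribution = k / sqrt(d) = 0.9 / 0.0003860052 = 2331.6 MPa
sigma = sigma_0 + k/sqrt(d) = 85 + 2331.6 = 2416.6 MPa

2416.6


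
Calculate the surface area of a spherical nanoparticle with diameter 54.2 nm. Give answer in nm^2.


Radius r = 54.2/2 = 27.1 nm
Surface area SA = 4 * pi * r^2
SA = 4 * pi * (27.1)^2
SA = 9228.87 nm^2

9228.87


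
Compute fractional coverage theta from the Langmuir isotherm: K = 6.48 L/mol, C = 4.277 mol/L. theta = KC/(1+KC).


Langmuir isotherm: theta = K*C / (1 + K*C)
K*C = 6.48 * 4.277 = 27.71496
theta = 27.71496 / (1 + 27.71496) = 27.71496 / 28.71496
theta = 0.9652

0.9652


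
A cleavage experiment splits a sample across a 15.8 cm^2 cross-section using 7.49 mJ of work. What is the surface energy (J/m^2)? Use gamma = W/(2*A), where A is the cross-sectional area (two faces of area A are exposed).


Convert: A = 15.8 cm^2 = 0.00158 m^2, W = 7.49 mJ = 0.00749 J
Cleaving exposes two faces of area A, so total new surface = 2*A and gamma = W / (2*A)
gamma = 0.00749 / (2 * 0.00158)
gamma = 2.37 J/m^2

2.37


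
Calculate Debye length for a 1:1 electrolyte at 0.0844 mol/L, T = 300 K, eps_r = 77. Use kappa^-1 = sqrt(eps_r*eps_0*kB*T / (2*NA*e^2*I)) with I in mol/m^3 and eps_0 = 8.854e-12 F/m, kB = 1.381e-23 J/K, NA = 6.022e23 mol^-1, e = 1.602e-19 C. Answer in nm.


Ionic strength I = 0.0844 * 1^2 * 1000 = 84.4 mol/m^3
kappa^-1 = sqrt(77 * 8.854e-12 * 1.381e-23 * 300 / (2 * 6.022e23 * (1.602e-19)^2 * 84.4))
kappa^-1 = 1.041 nm

1.041


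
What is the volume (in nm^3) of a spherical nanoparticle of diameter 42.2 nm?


Radius r = 42.2/2 = 21.1 nm
Volume V = (4/3) * pi * r^3
V = (4/3) * pi * (21.1)^3
V = 39349.21 nm^3

39349.21


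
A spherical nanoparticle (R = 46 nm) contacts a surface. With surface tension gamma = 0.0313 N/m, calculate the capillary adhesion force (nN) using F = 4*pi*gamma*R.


Convert radius: R = 46 nm = 4.6e-08 m
F = 4 * pi * gamma * R
F = 4 * pi * 0.0313 * 4.6e-08
F = 1.80931e-08 N = 18.0931 nN

18.0931


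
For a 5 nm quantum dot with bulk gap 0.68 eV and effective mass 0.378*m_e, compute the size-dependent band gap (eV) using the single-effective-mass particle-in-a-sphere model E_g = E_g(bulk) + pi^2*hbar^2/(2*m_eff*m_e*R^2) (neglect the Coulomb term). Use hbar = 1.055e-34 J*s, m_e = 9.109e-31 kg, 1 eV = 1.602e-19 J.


Radius R = 5/2 nm = 2.5e-09 m
Confinement energy dE = pi^2 * hbar^2 / (2 * m_eff * m_e * R^2)
dE = pi^2 * (1.055e-34)^2 / (2 * 0.378 * 9.109e-31 * (2.5e-09)^2) J, divided by 1.602e-19 J/eV
dE = 0.1593 eV
Total band gap = E_g(bulk) + dE = 0.68 + 0.1593 = 0.8393 eV

0.8393


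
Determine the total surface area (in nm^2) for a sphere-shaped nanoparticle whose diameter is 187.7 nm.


Radius r = 187.7/2 = 93.85 nm
Surface area SA = 4 * pi * r^2
SA = 4 * pi * (93.85)^2
SA = 110682.36 nm^2

110682.36


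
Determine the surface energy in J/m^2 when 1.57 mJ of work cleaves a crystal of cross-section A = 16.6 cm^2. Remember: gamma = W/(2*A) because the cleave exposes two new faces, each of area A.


Convert: A = 16.6 cm^2 = 0.00166 m^2, W = 1.57 mJ = 0.00157 J
Cleaving exposes two faces of area A, so total new surface = 2*A and gamma = W / (2*A)
gamma = 0.00157 / (2 * 0.00166)
gamma = 0.473 J/m^2

0.473


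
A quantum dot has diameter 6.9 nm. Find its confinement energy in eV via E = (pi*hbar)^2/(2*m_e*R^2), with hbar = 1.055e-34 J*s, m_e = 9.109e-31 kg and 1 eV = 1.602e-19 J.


Radius R = 6.9/2 = 3.45 nm = 3.45e-09 m
E = (pi * 1.055e-34)^2 / (2 * 9.109e-31 * (3.45e-09)^2)
E(J) = 5.06601e-21
E = E(J) / 1.602e-19 = 0.0316 eV

0.0316


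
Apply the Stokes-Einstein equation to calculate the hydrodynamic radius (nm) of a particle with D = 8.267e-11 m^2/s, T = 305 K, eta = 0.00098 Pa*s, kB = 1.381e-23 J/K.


Stokes-Einstein: R = kB*T / (6*pi*eta*D)
R = 1.381e-23 * 305 / (6 * pi * 0.00098 * 8.267e-11)
R = 2.75815e-09 m = 2.76 nm

2.76


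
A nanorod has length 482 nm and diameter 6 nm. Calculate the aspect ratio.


Aspect ratio AR = length / diameter
AR = 482 / 6
AR = 80.33

80.33


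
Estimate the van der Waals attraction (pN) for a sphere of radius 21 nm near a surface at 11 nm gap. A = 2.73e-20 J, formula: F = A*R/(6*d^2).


Convert to SI: R = 21 nm = 2.1e-08 m, d = 11 nm = 1.1e-08 m
F = A * R / (6 * d^2)
F = 2.73e-20 * 2.1e-08 / (6 * (1.1e-08)^2)
F = 7.89669e-13 N = 0.79 pN

0.79


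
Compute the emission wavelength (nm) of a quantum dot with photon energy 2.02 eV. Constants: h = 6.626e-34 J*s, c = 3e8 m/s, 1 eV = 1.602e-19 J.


Convert energy: E = 2.02 eV = 2.02 * 1.602e-19 = 3.23604e-19 J
lambda = h*c / E = 6.626e-34 * 3e8 / 3.23604e-19
lambda = 6.14269e-07 m = 614.3 nm

614.3


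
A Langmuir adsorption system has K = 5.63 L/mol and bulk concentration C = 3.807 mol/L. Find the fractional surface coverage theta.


Langmuir isotherm: theta = K*C / (1 + K*C)
K*C = 5.63 * 3.807 = 21.43341
theta = 21.43341 / (1 + 21.43341) = 21.43341 / 22.43341
theta = 0.9554

0.9554


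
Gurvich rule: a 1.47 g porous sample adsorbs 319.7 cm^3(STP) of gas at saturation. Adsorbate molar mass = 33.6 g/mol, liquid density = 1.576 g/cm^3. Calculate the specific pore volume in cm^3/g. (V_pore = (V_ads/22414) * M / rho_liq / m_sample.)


Moles adsorbed n = V_ads / 22414 = 319.7 / 22414 = 1.426341e-02 mol
Liquid volume V_liq = n * M / rho_liq = 1.426341e-02 * 33.6 / 1.576 = 0.30409 cm^3
Specific pore volume V_pore = V_liq / m_sample = 0.30409 / 1.47
V_pore = 0.2069 cm^3/g

0.2069


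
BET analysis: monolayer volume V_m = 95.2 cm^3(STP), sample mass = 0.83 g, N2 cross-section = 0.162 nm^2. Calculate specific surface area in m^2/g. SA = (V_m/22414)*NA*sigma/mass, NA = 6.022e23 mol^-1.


Number of moles in monolayer = V_m / 22414 = 95.2 / 22414 = 0.00424735
Number of molecules = moles * NA = 0.00424735 * 6.022e23
SA = molecules * sigma / mass
SA = (95.2 / 22414) * 6.022e23 * 0.162e-18 / 0.83
SA = 499.2 m^2/g

499.2


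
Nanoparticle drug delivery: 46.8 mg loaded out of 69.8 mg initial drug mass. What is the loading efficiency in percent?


Drug loading efficiency = (drug loaded / drug initial) * 100
DLE = 46.8 / 69.8 * 100
DLE = 0.6705 * 100
DLE = 67.05%

67.05


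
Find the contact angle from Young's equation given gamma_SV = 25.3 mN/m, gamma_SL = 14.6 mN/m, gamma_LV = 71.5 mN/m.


cos(theta) = (gamma_SV - gamma_SL) / gamma_LV
cos(theta) = (25.3 - 14.6) / 71.5
cos(theta) = 0.14965
theta = arccos(0.14965) = 81.39 degrees

81.39


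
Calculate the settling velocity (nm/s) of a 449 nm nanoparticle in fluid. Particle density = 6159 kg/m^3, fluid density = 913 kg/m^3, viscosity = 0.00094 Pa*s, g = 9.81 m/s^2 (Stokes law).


Radius R = 449/2 nm = 2.245e-07 m
Density difference = 6159 - 913 = 5246 kg/m^3
v = 2 * R^2 * (rho_p - rho_f) * g / (9 * eta)
v = 2 * (2.245e-07)^2 * 5246 * 9.81 / (9 * 0.00094)
v = 6.13182e-07 m/s = 613.1823 nm/s

613.1823


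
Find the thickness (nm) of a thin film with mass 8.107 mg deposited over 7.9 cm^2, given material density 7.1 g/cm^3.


Convert: m = 8.107 mg = 8.1070e-06 kg, A = 7.9 cm^2 = 7.9000e-04 m^2, rho = 7.1 g/cm^3 = 7100 kg/m^3
t = m / (A * rho)
t = 8.1070e-06 / (7.9000e-04 * 7100)
t = 1.4454e-06 m = 1445.4 nm

1445.4


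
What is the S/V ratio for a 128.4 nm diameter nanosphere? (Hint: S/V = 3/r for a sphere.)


Radius r = 128.4/2 = 64.2 nm
S/V = 3 / r = 3 / 64.2
S/V = 0.0467 nm^-1

0.0467


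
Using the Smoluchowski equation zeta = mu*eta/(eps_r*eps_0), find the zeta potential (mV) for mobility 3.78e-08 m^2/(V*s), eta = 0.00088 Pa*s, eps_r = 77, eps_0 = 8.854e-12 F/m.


Smoluchowski equation: zeta = mu * eta / (eps_r * eps_0)
zeta = 3.78e-08 * 0.00088 / (77 * 8.854e-12)
zeta = 0.048792 V = 48.79 mV

48.79


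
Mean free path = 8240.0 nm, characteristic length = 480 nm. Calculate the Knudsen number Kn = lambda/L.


Knudsen number Kn = lambda / L
Kn = 8240.0 / 480
Kn = 17.1667

17.1667


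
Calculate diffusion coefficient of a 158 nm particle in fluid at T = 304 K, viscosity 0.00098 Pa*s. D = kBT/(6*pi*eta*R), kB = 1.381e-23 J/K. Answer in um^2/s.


Radius R = 158/2 = 79 nm = 7.9e-08 m
D = kB*T / (6*pi*eta*R)
D = 1.381e-23 * 304 / (6 * pi * 0.00098 * 7.9e-08)
D = 2.87682e-12 m^2/s = 2.877 um^2/s

2.877


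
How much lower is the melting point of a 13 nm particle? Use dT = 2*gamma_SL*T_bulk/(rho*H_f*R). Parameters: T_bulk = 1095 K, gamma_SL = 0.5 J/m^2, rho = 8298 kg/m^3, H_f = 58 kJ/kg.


Radius R = 13/2 = 6.5 nm = 6.5e-09 m
Convert H_f = 58 kJ/kg = 58000 J/kg
dT = 2 * gamma_SL * T_bulk / (rho * H_f * R)
dT = 2 * 0.5 * 1095 / (8298 * 58000 * 6.5e-09)
dT = 350.0 K

350.0


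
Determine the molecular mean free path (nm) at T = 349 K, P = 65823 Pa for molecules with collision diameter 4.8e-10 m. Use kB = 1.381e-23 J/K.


Mean free path: lambda = kB*T / (sqrt(2) * pi * d^2 * P)
lambda = 1.381e-23 * 349 / (sqrt(2) * pi * (4.8e-10)^2 * 65823)
lambda = 7.1531e-08 m
lambda = 71.53 nm

71.53


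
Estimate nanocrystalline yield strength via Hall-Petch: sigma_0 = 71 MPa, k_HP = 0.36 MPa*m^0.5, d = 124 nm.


d = 124 nm = 1.24e-07 m
sqrt(d) = 0.0003521363
Hall-Petch contribution = k / sqrt(d) = 0.36 / 0.0003521363 = 1022.3 MPa
sigma = sigma_0 + k/sqrt(d) = 71 + 1022.3 = 1093.3 MPa

1093.3


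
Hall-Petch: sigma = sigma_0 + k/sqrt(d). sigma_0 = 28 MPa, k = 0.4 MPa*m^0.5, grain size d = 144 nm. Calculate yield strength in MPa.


d = 144 nm = 1.44e-07 m
sqrt(d) = 0.0003794733
Hall-Petch contribution = k / sqrt(d) = 0.4 / 0.0003794733 = 1054.1 MPa
sigma = sigma_0 + k/sqrt(d) = 28 + 1054.1 = 1082.1 MPa

1082.1


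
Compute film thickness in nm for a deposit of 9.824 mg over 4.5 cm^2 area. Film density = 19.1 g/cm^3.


Convert: m = 9.824 mg = 9.8240e-06 kg, A = 4.5 cm^2 = 4.5000e-04 m^2, rho = 19.1 g/cm^3 = 19100 kg/m^3
t = m / (A * rho)
t = 9.8240e-06 / (4.5000e-04 * 19100)
t = 1.1430e-06 m = 1143.0 nm

1143.0


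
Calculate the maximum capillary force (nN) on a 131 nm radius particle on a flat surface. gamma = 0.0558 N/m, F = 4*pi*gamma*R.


Convert radius: R = 131 nm = 1.31e-07 m
F = 4 * pi * gamma * R
F = 4 * pi * 0.0558 * 1.31e-07
F = 9.18577e-08 N = 91.8577 nN

91.8577


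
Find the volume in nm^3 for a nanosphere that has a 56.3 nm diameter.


Radius r = 56.3/2 = 28.15 nm
Volume V = (4/3) * pi * r^3
V = (4/3) * pi * (28.15)^3
V = 93438.06 nm^3

93438.06


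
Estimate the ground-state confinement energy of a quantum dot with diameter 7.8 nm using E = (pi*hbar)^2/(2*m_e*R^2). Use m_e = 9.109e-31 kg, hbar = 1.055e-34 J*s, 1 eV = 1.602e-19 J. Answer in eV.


Radius R = 7.8/2 = 3.9 nm = 3.9e-09 m
E = (pi * 1.055e-34)^2 / (2 * 9.109e-31 * (3.9e-09)^2)
E(J) = 3.96438e-21
E = E(J) / 1.602e-19 = 0.0247 eV

0.0247


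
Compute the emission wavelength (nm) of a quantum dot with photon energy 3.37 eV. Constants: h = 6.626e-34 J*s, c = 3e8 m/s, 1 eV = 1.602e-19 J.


Convert energy: E = 3.37 eV = 3.37 * 1.602e-19 = 5.39874e-19 J
lambda = h*c / E = 6.626e-34 * 3e8 / 5.39874e-19
lambda = 3.68197e-07 m = 368.2 nm

368.2


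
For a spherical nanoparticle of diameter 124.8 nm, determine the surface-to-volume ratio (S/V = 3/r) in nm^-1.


Radius r = 124.8/2 = 62.4 nm
S/V = 3 / r = 3 / 62.4
S/V = 0.0481 nm^-1

0.0481


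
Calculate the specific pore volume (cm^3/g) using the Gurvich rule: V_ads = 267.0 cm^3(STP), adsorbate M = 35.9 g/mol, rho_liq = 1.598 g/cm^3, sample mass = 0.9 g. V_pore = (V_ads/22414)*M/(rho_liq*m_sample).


Moles adsorbed n = V_ads / 22414 = 267.0 / 22414 = 1.191220e-02 mol
Liquid volume V_liq = n * M / rho_liq = 1.191220e-02 * 35.9 / 1.598 = 0.26761 cm^3
Specific pore volume V_pore = V_liq / m_sample = 0.26761 / 0.9
V_pore = 0.2973 cm^3/g

0.2973


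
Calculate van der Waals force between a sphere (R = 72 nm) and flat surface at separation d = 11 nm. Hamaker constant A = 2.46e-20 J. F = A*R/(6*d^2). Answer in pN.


Convert to SI: R = 72 nm = 7.2e-08 m, d = 11 nm = 1.1e-08 m
F = A * R / (6 * d^2)
F = 2.46e-20 * 7.2e-08 / (6 * (1.1e-08)^2)
F = 2.43967e-12 N = 2.44 pN

2.44


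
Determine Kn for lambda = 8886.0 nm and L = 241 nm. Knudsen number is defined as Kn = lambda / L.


Knudsen number Kn = lambda / L
Kn = 8886.0 / 241
Kn = 36.8714

36.8714


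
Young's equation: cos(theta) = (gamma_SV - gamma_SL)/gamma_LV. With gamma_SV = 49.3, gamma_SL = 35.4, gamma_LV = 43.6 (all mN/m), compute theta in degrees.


cos(theta) = (gamma_SV - gamma_SL) / gamma_LV
cos(theta) = (49.3 - 35.4) / 43.6
cos(theta) = 0.318807
theta = arccos(0.318807) = 71.41 degrees

71.41


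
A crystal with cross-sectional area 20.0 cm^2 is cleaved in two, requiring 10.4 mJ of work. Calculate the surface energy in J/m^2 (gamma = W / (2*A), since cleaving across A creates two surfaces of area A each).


Convert: A = 20.0 cm^2 = 0.002 m^2, W = 10.4 mJ = 0.0104 J
Cleaving exposes two faces of area A, so total new surface = 2*A and gamma = W / (2*A)
gamma = 0.0104 / (2 * 0.002)
gamma = 2.6 J/m^2

2.6


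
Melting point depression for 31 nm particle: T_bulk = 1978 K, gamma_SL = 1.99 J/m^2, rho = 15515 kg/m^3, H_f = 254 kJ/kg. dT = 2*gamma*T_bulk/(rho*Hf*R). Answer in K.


Radius R = 31/2 = 15.5 nm = 1.55e-08 m
Convert H_f = 254 kJ/kg = 254000 J/kg
dT = 2 * gamma_SL * T_bulk / (rho * H_f * R)
dT = 2 * 1.99 * 1978 / (15515 * 254000 * 1.55e-08)
dT = 128.9 K

128.9


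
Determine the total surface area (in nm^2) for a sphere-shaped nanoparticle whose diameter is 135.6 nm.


Radius r = 135.6/2 = 67.8 nm
Surface area SA = 4 * pi * r^2
SA = 4 * pi * (67.8)^2
SA = 57765.6 nm^2

57765.6


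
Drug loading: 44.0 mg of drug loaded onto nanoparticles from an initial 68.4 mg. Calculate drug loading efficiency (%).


Drug loading efficiency = (drug loaded / drug initial) * 100
DLE = 44.0 / 68.4 * 100
DLE = 0.6433 * 100
DLE = 64.33%

64.33


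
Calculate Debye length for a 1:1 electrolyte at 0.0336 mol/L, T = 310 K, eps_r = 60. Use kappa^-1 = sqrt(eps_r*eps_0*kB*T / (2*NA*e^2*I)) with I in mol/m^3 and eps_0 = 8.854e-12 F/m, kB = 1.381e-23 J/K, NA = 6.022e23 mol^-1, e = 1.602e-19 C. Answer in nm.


Ionic strength I = 0.0336 * 1^2 * 1000 = 33.6 mol/m^3
kappa^-1 = sqrt(60 * 8.854e-12 * 1.381e-23 * 310 / (2 * 6.022e23 * (1.602e-19)^2 * 33.6))
kappa^-1 = 1.48 nm

1.48


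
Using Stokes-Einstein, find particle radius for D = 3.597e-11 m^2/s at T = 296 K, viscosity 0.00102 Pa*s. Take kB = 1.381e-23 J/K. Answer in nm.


Stokes-Einstein: R = kB*T / (6*pi*eta*D)
R = 1.381e-23 * 296 / (6 * pi * 0.00102 * 3.597e-11)
R = 5.91076e-09 m = 5.91 nm

5.91


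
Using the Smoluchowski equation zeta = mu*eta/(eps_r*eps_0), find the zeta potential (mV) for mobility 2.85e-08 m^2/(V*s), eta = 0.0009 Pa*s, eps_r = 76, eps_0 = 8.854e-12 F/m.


Smoluchowski equation: zeta = mu * eta / (eps_r * eps_0)
zeta = 2.85e-08 * 0.0009 / (76 * 8.854e-12)
zeta = 0.038118 V = 38.12 mV

38.12


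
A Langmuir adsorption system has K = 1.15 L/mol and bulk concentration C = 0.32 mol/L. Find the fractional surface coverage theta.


Langmuir isotherm: theta = K*C / (1 + K*C)
K*C = 1.15 * 0.32 = 0.368
theta = 0.368 / (1 + 0.368) = 0.368 / 1.368
theta = 0.269

0.269


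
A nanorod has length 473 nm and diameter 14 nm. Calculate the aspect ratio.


Aspect ratio AR = length / diameter
AR = 473 / 14
AR = 33.79

33.79


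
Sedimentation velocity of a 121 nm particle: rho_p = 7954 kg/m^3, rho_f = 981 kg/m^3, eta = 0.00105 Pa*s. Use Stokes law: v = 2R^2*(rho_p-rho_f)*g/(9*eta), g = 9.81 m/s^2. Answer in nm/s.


Radius R = 121/2 nm = 6.05e-08 m
Density difference = 7954 - 981 = 6973 kg/m^3
v = 2 * R^2 * (rho_p - rho_f) * g / (9 * eta)
v = 2 * (6.05e-08)^2 * 6973 * 9.81 / (9 * 0.00105)
v = 5.29905e-08 m/s = 52.9905 nm/s

52.9905


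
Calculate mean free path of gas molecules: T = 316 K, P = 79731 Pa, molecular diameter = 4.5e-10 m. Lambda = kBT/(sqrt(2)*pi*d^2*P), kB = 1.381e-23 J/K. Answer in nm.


Mean free path: lambda = kB*T / (sqrt(2) * pi * d^2 * P)
lambda = 1.381e-23 * 316 / (sqrt(2) * pi * (4.5e-10)^2 * 79731)
lambda = 6.08364e-08 m
lambda = 60.84 nm

60.84


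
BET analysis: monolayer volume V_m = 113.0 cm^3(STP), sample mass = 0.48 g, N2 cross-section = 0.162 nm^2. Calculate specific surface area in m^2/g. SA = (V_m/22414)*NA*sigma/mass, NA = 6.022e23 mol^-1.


Number of moles in monolayer = V_m / 22414 = 113.0 / 22414 = 0.00504149
Number of molecules = moles * NA = 0.00504149 * 6.022e23
SA = molecules * sigma / mass
SA = (113.0 / 22414) * 6.022e23 * 0.162e-18 / 0.48
SA = 1024.6 m^2/g

1024.6


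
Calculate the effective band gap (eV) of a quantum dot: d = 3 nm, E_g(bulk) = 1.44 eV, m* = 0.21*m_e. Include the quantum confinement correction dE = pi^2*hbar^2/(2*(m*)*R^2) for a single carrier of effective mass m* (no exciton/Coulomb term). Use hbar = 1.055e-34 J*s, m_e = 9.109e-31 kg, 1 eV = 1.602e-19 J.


Radius R = 3/2 nm = 1.5e-09 m
Confinement energy dE = pi^2 * hbar^2 / (2 * m_eff * m_e * R^2)
dE = pi^2 * (1.055e-34)^2 / (2 * 0.21 * 9.109e-31 * (1.5e-09)^2) J, divided by 1.602e-19 J/eV
dE = 0.7966 eV
Total band gap = E_g(bulk) + dE = 1.44 + 0.7966 = 2.2366 eV

2.2366


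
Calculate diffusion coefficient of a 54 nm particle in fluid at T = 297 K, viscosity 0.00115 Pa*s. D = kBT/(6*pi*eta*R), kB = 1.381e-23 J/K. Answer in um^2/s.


Radius R = 54/2 = 27 nm = 2.7e-08 m
D = kB*T / (6*pi*eta*R)
D = 1.381e-23 * 297 / (6 * pi * 0.00115 * 2.7e-08)
D = 7.00789e-12 m^2/s = 7.008 um^2/s

7.008


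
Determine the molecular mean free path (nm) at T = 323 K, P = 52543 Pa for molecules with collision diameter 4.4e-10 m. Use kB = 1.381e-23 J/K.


Mean free path: lambda = kB*T / (sqrt(2) * pi * d^2 * P)
lambda = 1.381e-23 * 323 / (sqrt(2) * pi * (4.4e-10)^2 * 52543)
lambda = 9.86986e-08 m
lambda = 98.7 nm

98.7


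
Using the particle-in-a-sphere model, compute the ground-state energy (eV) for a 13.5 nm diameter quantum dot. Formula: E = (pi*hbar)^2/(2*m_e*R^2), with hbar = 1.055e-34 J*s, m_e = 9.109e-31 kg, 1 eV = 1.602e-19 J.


Radius R = 13.5/2 = 6.75 nm = 6.75e-09 m
E = (pi * 1.055e-34)^2 / (2 * 9.109e-31 * (6.75e-09)^2)
E(J) = 1.32342e-21
E = E(J) / 1.602e-19 = 0.0083 eV

0.0083


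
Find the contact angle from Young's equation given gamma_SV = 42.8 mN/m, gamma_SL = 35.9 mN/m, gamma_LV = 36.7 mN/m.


cos(theta) = (gamma_SV - gamma_SL) / gamma_LV
cos(theta) = (42.8 - 35.9) / 36.7
cos(theta) = 0.188011
theta = arccos(0.188011) = 79.16 degrees

79.16


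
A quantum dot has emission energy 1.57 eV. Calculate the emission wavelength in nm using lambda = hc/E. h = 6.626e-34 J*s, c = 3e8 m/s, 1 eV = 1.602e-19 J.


Convert energy: E = 1.57 eV = 1.57 * 1.602e-19 = 2.51514e-19 J
lambda = h*c / E = 6.626e-34 * 3e8 / 2.51514e-19
lambda = 7.90334e-07 m = 790.3 nm

790.3


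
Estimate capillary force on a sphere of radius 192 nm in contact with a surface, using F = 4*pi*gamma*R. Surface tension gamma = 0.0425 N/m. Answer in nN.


Convert radius: R = 192 nm = 1.92e-07 m
F = 4 * pi * gamma * R
F = 4 * pi * 0.0425 * 1.92e-07
F = 1.02542e-07 N = 102.5416 nN

102.5416


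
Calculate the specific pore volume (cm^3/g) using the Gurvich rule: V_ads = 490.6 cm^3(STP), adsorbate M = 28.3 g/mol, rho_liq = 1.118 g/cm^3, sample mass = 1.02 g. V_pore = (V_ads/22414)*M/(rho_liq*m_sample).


Moles adsorbed n = V_ads / 22414 = 490.6 / 22414 = 2.188811e-02 mol
Liquid volume V_liq = n * M / rho_liq = 2.188811e-02 * 28.3 / 1.118 = 0.55405 cm^3
Specific pore volume V_pore = V_liq / m_sample = 0.55405 / 1.02
V_pore = 0.5432 cm^3/g

0.5432


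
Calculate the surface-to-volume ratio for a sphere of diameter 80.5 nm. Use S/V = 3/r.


Radius r = 80.5/2 = 40.25 nm
S/V = 3 / r = 3 / 40.25
S/V = 0.0745 nm^-1

0.0745


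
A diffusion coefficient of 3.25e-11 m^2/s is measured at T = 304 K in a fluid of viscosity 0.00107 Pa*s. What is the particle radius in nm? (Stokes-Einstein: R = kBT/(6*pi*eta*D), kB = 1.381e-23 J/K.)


Stokes-Einstein: R = kB*T / (6*pi*eta*D)
R = 1.381e-23 * 304 / (6 * pi * 0.00107 * 3.25e-11)
R = 6.4047e-09 m = 6.4 nm

6.4


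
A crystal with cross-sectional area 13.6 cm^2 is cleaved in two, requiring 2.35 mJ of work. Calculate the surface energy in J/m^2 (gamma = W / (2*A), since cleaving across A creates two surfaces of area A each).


Convert: A = 13.6 cm^2 = 0.00136 m^2, W = 2.35 mJ = 0.00235 J
Cleaving exposes two faces of area A, so total new surface = 2*A and gamma = W / (2*A)
gamma = 0.00235 / (2 * 0.00136)
gamma = 0.864 J/m^2

0.864


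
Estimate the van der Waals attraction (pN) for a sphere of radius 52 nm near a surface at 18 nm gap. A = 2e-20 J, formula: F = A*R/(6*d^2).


Convert to SI: R = 52 nm = 5.2e-08 m, d = 18 nm = 1.8e-08 m
F = A * R / (6 * d^2)
F = 2e-20 * 5.2e-08 / (6 * (1.8e-08)^2)
F = 5.34979e-13 N = 0.535 pN

0.535


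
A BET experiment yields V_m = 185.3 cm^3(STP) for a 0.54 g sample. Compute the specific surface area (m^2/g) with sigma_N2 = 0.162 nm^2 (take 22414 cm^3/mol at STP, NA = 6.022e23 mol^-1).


Number of moles in monolayer = V_m / 22414 = 185.3 / 22414 = 0.00826715
Number of molecules = moles * NA = 0.00826715 * 6.022e23
SA = molecules * sigma / mass
SA = (185.3 / 22414) * 6.022e23 * 0.162e-18 / 0.54
SA = 1493.5 m^2/g

1493.5


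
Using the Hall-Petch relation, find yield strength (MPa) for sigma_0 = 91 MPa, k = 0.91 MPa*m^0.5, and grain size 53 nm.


d = 53 nm = 5.3e-08 m
sqrt(d) = 0.0002302173
Hall-Petch contribution = k / sqrt(d) = 0.91 / 0.0002302173 = 3952.8 MPa
sigma = sigma_0 + k/sqrt(d) = 91 + 3952.8 = 4043.8 MPa

4043.8


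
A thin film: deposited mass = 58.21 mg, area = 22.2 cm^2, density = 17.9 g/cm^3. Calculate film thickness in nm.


Convert: m = 58.21 mg = 5.8210e-05 kg, A = 22.2 cm^2 = 2.2200e-03 m^2, rho = 17.9 g/cm^3 = 17900 kg/m^3
t = m / (A * rho)
t = 5.8210e-05 / (2.2200e-03 * 17900)
t = 1.4648e-06 m = 1464.8 nm

1464.8


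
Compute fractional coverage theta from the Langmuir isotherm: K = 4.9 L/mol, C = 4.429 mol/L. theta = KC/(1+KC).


Langmuir isotherm: theta = K*C / (1 + K*C)
K*C = 4.9 * 4.429 = 21.7021
theta = 21.7021 / (1 + 21.7021) = 21.7021 / 22.7021
theta = 0.956

0.956


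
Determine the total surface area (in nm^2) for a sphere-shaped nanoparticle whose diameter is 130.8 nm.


Radius r = 130.8/2 = 65.4 nm
Surface area SA = 4 * pi * r^2
SA = 4 * pi * (65.4)^2
SA = 53748.38 nm^2

53748.38


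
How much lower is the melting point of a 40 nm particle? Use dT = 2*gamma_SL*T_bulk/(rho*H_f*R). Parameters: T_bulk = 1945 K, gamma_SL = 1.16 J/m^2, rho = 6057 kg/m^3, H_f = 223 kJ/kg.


Radius R = 40/2 = 20 nm = 2e-08 m
Convert H_f = 223 kJ/kg = 223000 J/kg
dT = 2 * gamma_SL * T_bulk / (rho * H_f * R)
dT = 2 * 1.16 * 1945 / (6057 * 223000 * 2e-08)
dT = 167.0 K

167.0


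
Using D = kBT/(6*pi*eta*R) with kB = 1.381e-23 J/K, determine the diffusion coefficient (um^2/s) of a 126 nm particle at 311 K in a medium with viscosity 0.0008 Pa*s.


Radius R = 126/2 = 63 nm = 6.3e-08 m
D = kB*T / (6*pi*eta*R)
D = 1.381e-23 * 311 / (6 * pi * 0.0008 * 6.3e-08)
D = 4.52087e-12 m^2/s = 4.521 um^2/s

4.521


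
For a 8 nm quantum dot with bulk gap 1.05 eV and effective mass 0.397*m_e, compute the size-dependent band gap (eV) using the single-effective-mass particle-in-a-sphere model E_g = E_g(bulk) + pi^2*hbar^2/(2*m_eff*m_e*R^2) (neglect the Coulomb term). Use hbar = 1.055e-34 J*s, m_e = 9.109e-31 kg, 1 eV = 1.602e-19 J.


Radius R = 8/2 nm = 4e-09 m
Confinement energy dE = pi^2 * hbar^2 / (2 * m_eff * m_e * R^2)
dE = pi^2 * (1.055e-34)^2 / (2 * 0.397 * 9.109e-31 * (4e-09)^2) J, divided by 1.602e-19 J/eV
dE = 0.0593 eV
Total band gap = E_g(bulk) + dE = 1.05 + 0.0593 = 1.1093 eV

1.1093


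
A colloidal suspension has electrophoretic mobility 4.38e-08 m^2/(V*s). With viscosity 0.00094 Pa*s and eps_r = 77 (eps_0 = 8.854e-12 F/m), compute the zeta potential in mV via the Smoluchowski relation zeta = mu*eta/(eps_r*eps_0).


Smoluchowski equation: zeta = mu * eta / (eps_r * eps_0)
zeta = 4.38e-08 * 0.00094 / (77 * 8.854e-12)
zeta = 0.060391 V = 60.39 mV

60.39


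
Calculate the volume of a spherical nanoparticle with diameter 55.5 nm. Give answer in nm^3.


Radius r = 55.5/2 = 27.75 nm
Volume V = (4/3) * pi * r^3
V = (4/3) * pi * (27.75)^3
V = 89511.24 nm^3

89511.24


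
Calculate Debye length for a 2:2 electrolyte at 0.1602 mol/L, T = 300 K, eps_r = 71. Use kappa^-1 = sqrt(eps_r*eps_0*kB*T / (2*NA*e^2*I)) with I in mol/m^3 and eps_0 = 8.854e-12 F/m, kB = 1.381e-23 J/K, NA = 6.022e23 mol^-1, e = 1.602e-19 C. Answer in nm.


Ionic strength I = 0.1602 * 2^2 * 1000 = 640.8 mol/m^3
kappa^-1 = sqrt(71 * 8.854e-12 * 1.381e-23 * 300 / (2 * 6.022e23 * (1.602e-19)^2 * 640.8))
kappa^-1 = 0.363 nm

0.363


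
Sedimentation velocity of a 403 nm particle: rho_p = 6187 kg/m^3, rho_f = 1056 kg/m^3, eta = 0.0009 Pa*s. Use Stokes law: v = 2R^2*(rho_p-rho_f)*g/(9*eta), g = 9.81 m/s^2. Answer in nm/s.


Radius R = 403/2 nm = 2.015e-07 m
Density difference = 6187 - 1056 = 5131 kg/m^3
v = 2 * R^2 * (rho_p - rho_f) * g / (9 * eta)
v = 2 * (2.015e-07)^2 * 5131 * 9.81 / (9 * 0.0009)
v = 5.04622e-07 m/s = 504.6219 nm/s

504.6219


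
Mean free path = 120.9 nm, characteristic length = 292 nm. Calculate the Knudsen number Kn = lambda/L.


Knudsen number Kn = lambda / L
Kn = 120.9 / 292
Kn = 0.414

0.414


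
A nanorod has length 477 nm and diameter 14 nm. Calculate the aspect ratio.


Aspect ratio AR = length / diameter
AR = 477 / 14
AR = 34.07

34.07


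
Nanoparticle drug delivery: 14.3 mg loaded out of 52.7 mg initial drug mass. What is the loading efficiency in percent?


Drug loading efficiency = (drug loaded / drug initial) * 100
DLE = 14.3 / 52.7 * 100
DLE = 0.2713 * 100
DLE = 27.13%

27.13


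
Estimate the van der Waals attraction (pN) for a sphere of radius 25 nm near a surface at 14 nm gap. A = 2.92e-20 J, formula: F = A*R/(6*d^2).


Convert to SI: R = 25 nm = 2.5e-08 m, d = 14 nm = 1.4e-08 m
F = A * R / (6 * d^2)
F = 2.92e-20 * 2.5e-08 / (6 * (1.4e-08)^2)
F = 6.20748e-13 N = 0.621 pN

0.621


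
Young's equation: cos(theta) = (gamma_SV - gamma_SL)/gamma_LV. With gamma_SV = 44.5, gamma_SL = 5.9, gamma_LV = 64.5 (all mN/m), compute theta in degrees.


cos(theta) = (gamma_SV - gamma_SL) / gamma_LV
cos(theta) = (44.5 - 5.9) / 64.5
cos(theta) = 0.59845
theta = arccos(0.59845) = 53.24 degrees

53.24


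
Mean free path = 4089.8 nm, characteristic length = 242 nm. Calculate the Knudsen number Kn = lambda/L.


Knudsen number Kn = lambda / L
Kn = 4089.8 / 242
Kn = 16.9

16.9


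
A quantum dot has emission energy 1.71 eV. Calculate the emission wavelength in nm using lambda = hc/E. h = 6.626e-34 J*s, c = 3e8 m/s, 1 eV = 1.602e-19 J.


Convert energy: E = 1.71 eV = 1.71 * 1.602e-19 = 2.73942e-19 J
lambda = h*c / E = 6.626e-34 * 3e8 / 2.73942e-19
lambda = 7.25628e-07 m = 725.6 nm

725.6


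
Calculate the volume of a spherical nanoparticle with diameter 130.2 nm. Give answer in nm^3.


Radius r = 130.2/2 = 65.1 nm
Volume V = (4/3) * pi * r^3
V = (4/3) * pi * (65.1)^3
V = 1155663.97 nm^3

1155663.97


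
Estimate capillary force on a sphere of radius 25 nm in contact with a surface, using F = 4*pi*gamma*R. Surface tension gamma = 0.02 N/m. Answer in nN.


Convert radius: R = 25 nm = 2.5e-08 m
F = 4 * pi * gamma * R
F = 4 * pi * 0.02 * 2.5e-08
F = 6.28319e-09 N = 6.2832 nN

6.2832


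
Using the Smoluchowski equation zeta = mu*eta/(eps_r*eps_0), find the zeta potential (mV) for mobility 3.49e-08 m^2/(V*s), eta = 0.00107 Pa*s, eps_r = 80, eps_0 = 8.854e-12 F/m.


Smoluchowski equation: zeta = mu * eta / (eps_r * eps_0)
zeta = 3.49e-08 * 0.00107 / (80 * 8.854e-12)
zeta = 0.052721 V = 52.72 mV

52.72


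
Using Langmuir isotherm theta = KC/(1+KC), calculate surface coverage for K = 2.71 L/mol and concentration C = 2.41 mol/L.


Langmuir isotherm: theta = K*C / (1 + K*C)
K*C = 2.71 * 2.41 = 6.5311
theta = 6.5311 / (1 + 6.5311) = 6.5311 / 7.5311
theta = 0.8672

0.8672


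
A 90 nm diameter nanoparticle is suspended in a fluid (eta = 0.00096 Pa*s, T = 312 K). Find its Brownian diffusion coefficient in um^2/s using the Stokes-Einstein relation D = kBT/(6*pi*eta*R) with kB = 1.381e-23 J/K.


Radius R = 90/2 = 45 nm = 4.5e-08 m
D = kB*T / (6*pi*eta*R)
D = 1.381e-23 * 312 / (6 * pi * 0.00096 * 4.5e-08)
D = 5.29131e-12 m^2/s = 5.291 um^2/s

5.291


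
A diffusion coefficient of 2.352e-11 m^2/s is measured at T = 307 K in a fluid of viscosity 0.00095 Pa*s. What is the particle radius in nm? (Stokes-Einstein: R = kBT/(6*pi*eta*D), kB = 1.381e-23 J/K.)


Stokes-Einstein: R = kB*T / (6*pi*eta*D)
R = 1.381e-23 * 307 / (6 * pi * 0.00095 * 2.352e-11)
R = 1.00663e-08 m = 10.07 nm

10.07


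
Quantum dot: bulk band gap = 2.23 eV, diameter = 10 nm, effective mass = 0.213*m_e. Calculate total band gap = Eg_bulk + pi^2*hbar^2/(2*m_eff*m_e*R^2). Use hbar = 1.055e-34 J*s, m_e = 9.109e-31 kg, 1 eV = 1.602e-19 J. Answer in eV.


Radius R = 10/2 nm = 5e-09 m
Confinement energy dE = pi^2 * hbar^2 / (2 * m_eff * m_e * R^2)
dE = pi^2 * (1.055e-34)^2 / (2 * 0.213 * 9.109e-31 * (5e-09)^2) J, divided by 1.602e-19 J/eV
dE = 0.0707 eV
Total band gap = E_g(bulk) + dE = 2.23 + 0.0707 = 2.3007 eV

2.3007


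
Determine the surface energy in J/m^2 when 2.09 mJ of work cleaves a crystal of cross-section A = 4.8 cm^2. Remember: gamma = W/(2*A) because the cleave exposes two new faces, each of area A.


Convert: A = 4.8 cm^2 = 0.00048 m^2, W = 2.09 mJ = 0.00209 J
Cleaving exposes two faces of area A, so total new surface = 2*A and gamma = W / (2*A)
gamma = 0.00209 / (2 * 0.00048)
gamma = 2.177 J/m^2

2.177
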